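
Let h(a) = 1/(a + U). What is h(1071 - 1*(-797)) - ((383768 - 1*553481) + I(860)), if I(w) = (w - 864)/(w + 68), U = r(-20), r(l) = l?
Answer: 2273814839/13398 ≈ 1.6971e+5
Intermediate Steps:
U = -20
I(w) = (-864 + w)/(68 + w)
h(a) = 1/(-20 + a) (h(a) = 1/(a - 20) = 1/(-20 + a))
h(1071 - 1*(-797)) - ((383768 - 1*553481) + I(860)) = 1/(-20 + (1071 - 1*(-797))) - ((383768 - 1*553481) + (-864 + 860)/(68 + 860)) = 1/(-20 + (1071 + 797)) - ((383768 - 553481) - 4/928) = 1/(-20 + 1868) - (-169713 + (1/928)*(-4)) = 1/1848 - (-169713 - 1/232) = 1/1848 - 1*(-39373417/232) = 1/1848 + 39373417/232 = 2273814839/13398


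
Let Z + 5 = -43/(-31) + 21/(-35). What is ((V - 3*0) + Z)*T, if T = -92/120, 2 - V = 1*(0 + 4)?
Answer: 7383/1550 ≈ 4.7632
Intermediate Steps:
V = -2 (V = 2 - (0 + 4) = 2 - 4 = -2)
Z = -653/155 (Z = -5 + (-43/(-31) + 21/(-35)) = -5 + (-43*(-1/31) + 21*(-1/35)) = -5 + (43/31 - ⅗) = -5 + 122/155 = -653/155 ≈ -4.2129)
T = -23/30 (T = -92*1/120 = -23/30 ≈ -0.76667)
((V - 3*0) + Z)*T = ((-2 - 3*0) - 653/155)*(-23/30) = ((-2 + 0) - 653/155)*(-23/30) = (-2 - 653/155)*(-23/30) = -963/155*(-23/30) = 7383/1550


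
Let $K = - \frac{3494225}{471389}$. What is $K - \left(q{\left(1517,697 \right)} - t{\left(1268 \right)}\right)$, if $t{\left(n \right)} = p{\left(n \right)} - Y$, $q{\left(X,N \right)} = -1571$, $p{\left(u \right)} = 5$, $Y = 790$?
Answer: $\frac{367017529}{471389} \approx 778.59$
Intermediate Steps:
$t{\left(n \right)} = -785$ ($t{\left(n \right)} = 5 - 790 = -785$)
$K = - \frac{3494225}{471389}$ ($K = \left(-3494225\right) \frac{1}{471389} = - \frac{3494225}{471389} \approx -7.4126$)
$K - \left(q{\left(1517,697 \right)} - t{\left(1268 \right)}\right) = - \frac{3494225}{471389} - \left(-1571 - -785\right) = - \frac{3494225}{471389} - \left(-1571 + 785\right) = - \frac{3494225}{471389} - -786 = - \frac{3494225}{471389} + 786 = \frac{367017529}{471389}$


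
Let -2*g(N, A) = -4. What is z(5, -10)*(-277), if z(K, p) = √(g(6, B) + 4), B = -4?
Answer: -277*√6 ≈ -678.51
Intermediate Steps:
g(N, A) = 2 (g(N, A) = -½*(-4) = 2)
z(K, p) = √6 (z(K, p) = √(2 + 4) = √6)
z(5, -10)*(-277) = √6*(-277) = -277*√6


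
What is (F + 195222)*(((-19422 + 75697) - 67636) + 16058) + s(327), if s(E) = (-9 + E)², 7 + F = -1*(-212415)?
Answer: 1914739234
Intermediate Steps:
F = 212408 (F = -7 - 1*(-212415) = -7 + 212415 = 212408)
(F + 195222)*(((-19422 + 75697) - 67636) + 16058) + s(327) = (212408 + 195222)*(((-19422 + 75697) - 67636) + 16058) + (-9 + 327)² = 407630*((56275 - 67636) + 16058) + 318² = 407630*(-11361 + 16058) + 101124 = 407630*4697 + 101124 = 1914638110 + 101124 = 1914739234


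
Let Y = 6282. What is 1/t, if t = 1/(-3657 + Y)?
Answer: 2625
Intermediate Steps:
t = 1/2625 (t = 1/(-3657 + 6282) = 1/2625 ≈ 0.00038095)
1/t = 1/(1/2625) = 2625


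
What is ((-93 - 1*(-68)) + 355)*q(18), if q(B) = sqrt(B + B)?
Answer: 1980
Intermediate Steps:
q(B) = sqrt(2)*sqrt(B) (q(B) = sqrt(2*B) = sqrt(2)*sqrt(B))
((-93 - 1*(-68)) + 355)*q(18) = ((-93 - 1*(-68)) + 355)*(sqrt(2)*sqrt(18)) = ((-93 + 68) + 355)*(sqrt(2)*(3*sqrt(2))) = (-25 + 355)*6 = 330*6 = 1980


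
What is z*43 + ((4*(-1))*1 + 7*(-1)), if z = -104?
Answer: -4483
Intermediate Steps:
z*43 + ((4*(-1))*1 + 7*(-1)) = -104*43 + ((4*(-1))*1 + 7*(-1)) = -4472 + (-4*1 - 7) = -4472 + (-4 - 7) = -4472 - 11 = -4483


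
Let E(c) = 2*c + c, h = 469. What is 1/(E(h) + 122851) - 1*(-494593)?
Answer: 61457136995/124258 ≈ 4.9459e+5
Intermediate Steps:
E(c) = 3*c
1/(E(h) + 122851) - 1*(-494593) = 1/(3*469 + 122851) - 1*(-494593) = 1/(1407 + 122851) + 494593 = 1/124258 + 494593 = 61457136995/124258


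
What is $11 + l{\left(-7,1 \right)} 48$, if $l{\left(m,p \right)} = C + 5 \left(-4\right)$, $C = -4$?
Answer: $-1141$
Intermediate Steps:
$l{\left(m,p \right)} = -24$ ($l{\left(m,p \right)} = -4 + 5 \left(-4\right) = -4 - 20 = -24$)
$11 + l{\left(-7,1 \right)} 48 = 11 - 1152 = -1141$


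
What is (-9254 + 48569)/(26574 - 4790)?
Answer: 39315/21784 ≈ 1.8048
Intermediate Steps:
(-9254 + 48569)/(26574 - 4790) = 39315/21784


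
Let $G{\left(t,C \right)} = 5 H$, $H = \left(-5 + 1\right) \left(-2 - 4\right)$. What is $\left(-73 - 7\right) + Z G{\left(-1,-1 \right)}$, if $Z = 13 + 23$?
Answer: $4240$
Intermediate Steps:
$Z = 36$
$H = 24$ ($H = \left(-4\right) \left(-6\right) = 24$)
$G{\left(t,C \right)} = 120$ ($G{\left(t,C \right)} = 5 \cdot 24 = 120$)
$\left(-73 - 7\right) + Z G{\left(-1,-1 \right)} = \left(-73 - 7\right) + 36 \cdot 120 = -80 + 4320 = 4240$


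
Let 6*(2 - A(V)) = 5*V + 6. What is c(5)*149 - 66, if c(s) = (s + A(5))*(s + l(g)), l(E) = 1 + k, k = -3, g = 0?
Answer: 1507/2 ≈ 753.50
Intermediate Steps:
A(V) = 1 - 5*V/6 (A(V) = 2 - (5*V + 6)/6 = 2 - (6 + 5*V)/6 = 2 + (-1 - 5*V/6) = 1 - 5*V/6)
l(E) = -2 (l(E) = 1 - 3 = -2)
c(s) = (-2 + s)*(-19/6 + s) (c(s) = (s + (1 - ⅚*5))*(s - 2) = (s + (1 - 25/6))*(-2 + s) = (s - 19/6)*(-2 + s) = (-19/6 + s)*(-2 + s) = (-2 + s)*(-19/6 + s))
c(5)*149 - 66 = (19/3 + 5² - 31/6*5)*149 - 66 = (19/3 + 25 - 155/6)*149 - 66 = (11/2)*149 - 66 = 1639/2 - 66 = 1507/2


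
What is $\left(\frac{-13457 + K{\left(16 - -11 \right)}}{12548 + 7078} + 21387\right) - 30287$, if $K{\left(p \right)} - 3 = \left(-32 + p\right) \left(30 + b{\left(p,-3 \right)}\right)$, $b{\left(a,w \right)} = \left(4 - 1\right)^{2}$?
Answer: $- \frac{174685049}{19626} \approx -8900.7$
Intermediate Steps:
$b{\left(a,w \right)} = 9$ ($b{\left(a,w \right)} = 3^{2} = 9$)
$K{\left(p \right)} = -1245 + 39 p$ ($K{\left(p \right)} = 3 + \left(-32 + p\right) \left(30 + 9\right) = 3 + \left(-32 + p\right) 39 = 3 + \left(-1248 + 39 p\right) = -1245 + 39 p$)
$\left(\frac{-13457 + K{\left(16 - -11 \right)}}{12548 + 7078} + 21387\right) - 30287 = \left(\frac{-13457 - \left(1245 - 39 \left(16 - -11\right)\right)}{12548 + 7078} + 21387\right) - 30287 = \left(\frac{-13457 - \left(1245 - 39 \left(16 + 11\right)\right)}{19626} + 21387\right) - 30287 = \left(\left(-13457 + \left(-1245 + 39 \cdot 27\right)\right) \frac{1}{19626} + 21387\right) - 30287 = \left(\left(-13457 + \left(-1245 + 1053\right)\right) \frac{1}{19626} + 21387\right) - 30287 = \left(\left(-13457 - 192\right) \frac{1}{19626} + 21387\right) - 30287 = \left(\left(-13649\right) \frac{1}{19626} + 21387\right) - 30287 = \left(- \frac{13649}{19626} + 21387\right) - 30287 = \frac{419727613}{19626} - 30287 = - \frac{174685049}{19626}$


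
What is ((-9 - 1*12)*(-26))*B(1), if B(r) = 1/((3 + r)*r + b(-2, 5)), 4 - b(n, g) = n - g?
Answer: 182/5 ≈ 36.400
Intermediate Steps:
b(n, g) = 4 + g - n (b(n, g) = 4 - (n - g) = 4 + (g - n) = 4 + g - n)
B(r) = 1/(11 + r*(3 + r)) (B(r) = 1/((3 + r)*r + (4 + 5 - 1*(-2))) = 1/(r*(3 + r) + (4 + 5 + 2)) = 1/(r*(3 + r) + 11) = 1/(11 + r*(3 + r)))
((-9 - 1*12)*(-26))*B(1) = ((-9 - 1*12)*(-26))/(11 + 1² + 3*1) = ((-9 - 12)*(-26))/(11 + 1 + 3) = -21*(-26)/15 = 546*(1/15) = 182/5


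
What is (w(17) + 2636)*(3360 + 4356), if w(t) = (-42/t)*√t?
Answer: 20339376 - 324072*√17/17 ≈ 2.0261e+7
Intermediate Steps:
w(t) = -42/√t
(w(17) + 2636)*(3360 + 4356) = (-42*√17/17 + 2636)*(3360 + 4356) = (-42*√17/17 + 2636)*7716 = (2636 - 42*√17/17)*7716 = 20339376 - 324072*√17/17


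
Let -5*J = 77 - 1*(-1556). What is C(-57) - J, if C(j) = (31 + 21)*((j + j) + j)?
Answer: -42827/5 ≈ -8565.4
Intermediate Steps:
J = -1633/5 (J = -(77 - 1*(-1556))/5 = -(77 + 1556)/5 = -⅕*1633 = -1633/5 ≈ -326.60)
C(j) = 156*j (C(j) = 52*(2*j + j) = 52*(3*j) = 156*j)
C(-57) - J = 156*(-57) - 1*(-1633/5) = -8892 + 1633/5 = -42827/5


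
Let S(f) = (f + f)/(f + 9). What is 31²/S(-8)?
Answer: -961/16 ≈ -60.063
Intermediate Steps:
S(f) = 2*f/(9 + f) (S(f) = (2*f)/(9 + f) = 2*f/(9 + f))
31²/S(-8) = 31²/((2*(-8)/(9 - 8))) = 961/((2*(-8)/1)) = 961/((2*(-8)*1)) = 961/(-16) = 961*(-1/16) = -961/16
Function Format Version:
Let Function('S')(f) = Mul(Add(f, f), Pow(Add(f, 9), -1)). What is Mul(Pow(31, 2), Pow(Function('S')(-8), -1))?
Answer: Rational(-961, 16) ≈ -60.063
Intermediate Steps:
Function('S')(f) = Mul(2, f, Pow(Add(9, f), -1)) (Function('S')(f) = Mul(Mul(2, f), Pow(Add(9, f), -1)) = Mul(2, f, Pow(Add(9, f), -1)))
Mul(Pow(31, 2), Pow(Function('S')(-8), -1)) = Mul(Pow(31, 2), Pow(Mul(2, -8, Pow(Add(9, -8), -1)), -1)) = Mul(961, Pow(Mul(2, -8, Pow(1, -1)), -1)) = Mul(961, Pow(Mul(2, -8, 1), -1)) = Mul(961, Pow(-16, -1)) = Mul(961, Rational(-1, 16)) = Rational(-961, 16)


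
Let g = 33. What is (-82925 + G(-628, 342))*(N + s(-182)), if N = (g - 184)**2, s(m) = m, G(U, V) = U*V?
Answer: -6733698919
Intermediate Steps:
N = 22801 (N = (33 - 184)**2 = (-151)**2 = 22801)
(-82925 + G(-628, 342))*(N + s(-182)) = (-82925 - 628*342)*(22801 - 182) = (-82925 - 214776)*22619 = -297701*22619 = -6733698919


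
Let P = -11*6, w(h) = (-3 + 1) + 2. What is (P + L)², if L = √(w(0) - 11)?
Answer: (66 - I*√11)² ≈ 4345.0 - 437.79*I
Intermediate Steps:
w(h) = 0 (w(h) = -2 + 2 = 0)
P = -66
L = I*√11 (L = √(0 - 11) = √(-11) = I*√11 ≈ 3.3166*I)
(P + L)² = (-66 + I*√11)²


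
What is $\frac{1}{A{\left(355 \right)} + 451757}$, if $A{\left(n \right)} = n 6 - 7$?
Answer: $\frac{1}{453880} \approx 2.2032 \cdot 10^{-6}$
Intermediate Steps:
$A{\left(n \right)} = -7 + 6 n$ ($A{\left(n \right)} = 6 n - 7 = -7 + 6 n$)
$\frac{1}{A{\left(355 \right)} + 451757} = \frac{1}{\left(-7 + 6 \cdot 355\right) + 451757} = \frac{1}{\left(-7 + 2130\right) + 451757} = \frac{1}{2123 + 451757} = \frac{1}{453880}$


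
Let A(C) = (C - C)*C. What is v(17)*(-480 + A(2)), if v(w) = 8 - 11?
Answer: 1440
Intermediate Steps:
v(w) = -3
A(C) = 0 (A(C) = 0*C = 0)
v(17)*(-480 + A(2)) = -3*(-480 + 0) = -3*(-480) = 1440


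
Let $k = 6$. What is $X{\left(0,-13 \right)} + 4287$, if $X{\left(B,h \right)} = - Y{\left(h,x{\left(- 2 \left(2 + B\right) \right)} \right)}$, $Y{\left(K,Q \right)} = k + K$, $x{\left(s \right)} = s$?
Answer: $4294$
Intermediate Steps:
$Y{\left(K,Q \right)} = 6 + K$
$X{\left(B,h \right)} = -6 - h$ ($X{\left(B,h \right)} = - (6 + h) = -6 - h$)
$X{\left(0,-13 \right)} + 4287 = \left(-6 - -13\right) + 4287 = \left(-6 + 13\right) + 4287 = 7 + 4287 = 4294$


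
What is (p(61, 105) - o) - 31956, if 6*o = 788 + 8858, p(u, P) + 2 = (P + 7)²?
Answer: -63065/3 ≈ -21022.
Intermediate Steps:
p(u, P) = -2 + (7 + P)² (p(u, P) = -2 + (P + 7)² = -2 + (7 + P)²)
o = 4823/3 (o = (788 + 8858)/6 = (⅙)*9646 = 4823/3 ≈ 1607.7)
(p(61, 105) - o) - 31956 = ((-2 + (7 + 105)²) - 1*4823/3) - 31956 = ((-2 + 112²) - 4823/3) - 31956 = ((-2 + 12544) - 4823/3) - 31956 = (12542 - 4823/3) - 31956 = 32803/3 - 31956 = -63065/3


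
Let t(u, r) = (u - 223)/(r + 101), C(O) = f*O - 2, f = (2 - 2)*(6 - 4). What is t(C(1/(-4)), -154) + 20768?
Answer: 1100929/53 ≈ 20772.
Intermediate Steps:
f = 0 (f = 0*2 = 0)
C(O) = -2 (C(O) = 0*O - 2 = 0 - 2 = -2)
t(u, r) = (-223 + u)/(101 + r)
t(C(1/(-4)), -154) + 20768 = (-223 - 2)/(101 - 154) + 20768 = -225/(-53) + 20768 = -1/53*(-225) + 20768 = 225/53 + 20768 = 1100929/53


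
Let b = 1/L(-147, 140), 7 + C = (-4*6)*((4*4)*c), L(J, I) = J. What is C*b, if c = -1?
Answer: -377/147 ≈ -2.5646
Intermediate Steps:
C = 377 (C = -7 + (-4*6)*((4*4)*(-1)) = -7 - 384*(-1) = -7 - 24*(-16) = -7 + 384 = 377)
b = -1/147 (b = 1/(-147) = -1/147 ≈ -0.0068027)
C*b = 377*(-1/147) = -377/147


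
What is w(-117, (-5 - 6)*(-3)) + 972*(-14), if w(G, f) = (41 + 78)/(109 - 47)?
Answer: -843577/62 ≈ -13606.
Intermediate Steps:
w(G, f) = 119/62
w(-117, (-5 - 6)*(-3)) + 972*(-14) = 119/62 + 972*(-14) = 119/62 - 13608 = -843577/62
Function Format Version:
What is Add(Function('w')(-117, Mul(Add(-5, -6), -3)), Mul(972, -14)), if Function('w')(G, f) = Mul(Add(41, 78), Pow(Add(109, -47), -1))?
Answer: Rational(-843577, 62) ≈ -13606.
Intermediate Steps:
Function('w')(G, f) = Rational(119, 62) (Function('w')(G, f) = Mul(119, Pow(62, -1)) = Mul(119, Rational(1, 62)) = Rational(119, 62))
Add(Function('w')(-117, Mul(Add(-5, -6), -3)), Mul(972, -14)) = Add(Rational(119, 62), Mul(972, -14)) = Add(Rational(119, 62), -13608) = Rational(-843577, 62)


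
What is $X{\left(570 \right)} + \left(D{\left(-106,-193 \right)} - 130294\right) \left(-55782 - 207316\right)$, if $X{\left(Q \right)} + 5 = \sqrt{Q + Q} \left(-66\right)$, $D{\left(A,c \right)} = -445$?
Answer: $34397169417 - 132 \sqrt{285} \approx 3.4397 \cdot 10^{10}$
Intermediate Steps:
$X{\left(Q \right)} = -5 - 66 \sqrt{2} \sqrt{Q}$ ($X{\left(Q \right)} = -5 + \sqrt{Q + Q} \left(-66\right) = -5 + \sqrt{2 Q} \left(-66\right) = -5 + \sqrt{2} \sqrt{Q} \left(-66\right) = -5 - 66 \sqrt{2} \sqrt{Q}$)
$X{\left(570 \right)} + \left(D{\left(-106,-193 \right)} - 130294\right) \left(-55782 - 207316\right) = \left(-5 - 66 \sqrt{2} \sqrt{570}\right) + \left(-445 - 130294\right) \left(-55782 - 207316\right) = \left(-5 - 132 \sqrt{285}\right) - -34397169422 = \left(-5 - 132 \sqrt{285}\right) + 34397169422 = 34397169417 - 132 \sqrt{285}$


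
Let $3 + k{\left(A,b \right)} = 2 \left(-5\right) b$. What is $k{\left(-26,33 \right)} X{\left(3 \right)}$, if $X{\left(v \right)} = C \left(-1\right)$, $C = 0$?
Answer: $0$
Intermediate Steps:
$X{\left(v \right)} = 0$ ($X{\left(v \right)} = 0 \left(-1\right) = 0$)
$k{\left(A,b \right)} = -3 - 10 b$ ($k{\left(A,b \right)} = -3 + 2 \left(-5\right) b = -3 - 10 b$)
$k{\left(-26,33 \right)} X{\left(3 \right)} = \left(-3 - 330\right) 0 = \left(-333\right) 0 = 0$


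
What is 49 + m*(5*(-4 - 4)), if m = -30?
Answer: 1249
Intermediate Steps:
49 + m*(5*(-4 - 4)) = 49 - 150*(-4 - 4) = 49 - 150*(-8) = 49 - 30*(-40) = 49 + 1200 = 1249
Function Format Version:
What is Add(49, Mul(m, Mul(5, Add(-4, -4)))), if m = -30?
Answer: 1249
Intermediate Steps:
Add(49, Mul(m, Mul(5, Add(-4, -4)))) = Add(49, Mul(-30, Mul(5, Add(-4, -4)))) = Add(49, Mul(-30, Mul(5, -8))) = Add(49, Mul(-30, -40)) = Add(49, 1200) = 1249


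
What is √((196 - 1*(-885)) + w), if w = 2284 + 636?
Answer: √4001 ≈ 63.253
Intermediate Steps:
w = 2920
√((196 - 1*(-885)) + w) = √((196 - 1*(-885)) + 2920) = √((196 + 885) + 2920) = √(1081 + 2920) = √4001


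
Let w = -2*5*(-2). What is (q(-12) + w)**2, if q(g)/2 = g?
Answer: 16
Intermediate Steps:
w = 20 (w = -10*(-2) = 20)
q(g) = 2*g
(q(-12) + w)**2 = (2*(-12) + 20)**2 = (-24 + 20)**2 = (-4)**2 = 16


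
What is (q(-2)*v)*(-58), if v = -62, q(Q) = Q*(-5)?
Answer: 35960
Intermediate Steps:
q(Q) = -5*Q
(q(-2)*v)*(-58) = (-5*(-2)*(-62))*(-58) = (10*(-62))*(-58) = -620*(-58) = 35960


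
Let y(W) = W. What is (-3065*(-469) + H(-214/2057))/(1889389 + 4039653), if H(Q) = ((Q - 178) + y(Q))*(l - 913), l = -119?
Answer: 3335211013/12196039394 ≈ 0.27347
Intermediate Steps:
H(Q) = 183696 - 2064*Q (H(Q) = ((Q - 178) + Q)*(-119 - 913) = ((-178 + Q) + Q)*(-1032) = (-178 + 2*Q)*(-1032) = 183696 - 2064*Q)
(-3065*(-469) + H(-214/2057))/(1889389 + 4039653) = (-3065*(-469) + (183696 - (-441696)/2057))/(1889389 + 4039653) = (1437485 + (183696 - (-441696)/2057))/5929042 = (1437485 + (183696 - 2064*(-214/2057)))*(1/5929042) = (1437485 + (183696 + 441696/2057))*(1/5929042) = (1437485 + 378304368/2057)*(1/5929042) = (3335211013/2057)*(1/5929042) = 3335211013/12196039394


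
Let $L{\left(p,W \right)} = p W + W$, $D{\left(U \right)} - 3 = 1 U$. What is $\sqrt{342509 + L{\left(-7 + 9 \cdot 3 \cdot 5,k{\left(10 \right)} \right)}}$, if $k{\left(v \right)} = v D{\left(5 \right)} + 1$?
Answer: $\sqrt{352958} \approx 594.1$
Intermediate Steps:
$D{\left(U \right)} = 3 + U$ ($D{\left(U \right)} = 3 + 1 U = 3 + U$)
$k{\left(v \right)} = 1 + 8 v$ ($k{\left(v \right)} = v \left(3 + 5\right) + 1 = v 8 + 1 = 8 v + 1 = 1 + 8 v$)
$L{\left(p,W \right)} = W + W p$ ($L{\left(p,W \right)} = W p + W = W + W p$)
$\sqrt{342509 + L{\left(-7 + 9 \cdot 3 \cdot 5,k{\left(10 \right)} \right)}} = \sqrt{342509 + \left(1 + 8 \cdot 10\right) \left(1 - \left(7 - 9 \cdot 3 \cdot 5\right)\right)} = \sqrt{342509 + \left(1 + 80\right) \left(1 + \left(-7 + 9 \cdot 15\right)\right)} = \sqrt{342509 + 81 \left(1 + \left(-7 + 135\right)\right)} = \sqrt{342509 + 81 \left(1 + 128\right)} = \sqrt{342509 + 81 \cdot 129} = \sqrt{342509 + 10449} = \sqrt{352958}$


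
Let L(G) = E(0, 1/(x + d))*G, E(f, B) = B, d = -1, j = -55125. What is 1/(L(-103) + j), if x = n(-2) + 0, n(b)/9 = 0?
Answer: -1/55022 ≈ -1.8175e-5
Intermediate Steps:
n(b) = 0 (n(b) = 9*0 = 0)
x = 0 (x = 0 + 0 = 0)
L(G) = -G (L(G) = G/(0 - 1) = G/(-1) = -G)
1/(L(-103) + j) = 1/(-1*(-103) - 55125) = 1/(103 - 55125) = 1/(-55022) = -1/55022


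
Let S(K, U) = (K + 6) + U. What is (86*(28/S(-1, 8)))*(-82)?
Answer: -197456/13 ≈ -15189.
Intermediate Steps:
S(K, U) = 6 + K + U (S(K, U) = (6 + K) + U = 6 + K + U)
(86*(28/S(-1, 8)))*(-82) = (86*(28/(6 - 1 + 8)))*(-82) = (86*(28/13))*(-82) = (2408/13)*(-82) = -197456/13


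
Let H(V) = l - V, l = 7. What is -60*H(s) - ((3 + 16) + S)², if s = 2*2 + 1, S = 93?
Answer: -12664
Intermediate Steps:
s = 5 (s = 4 + 1 = 5)
H(V) = 7 - V
-60*H(s) - ((3 + 16) + S)² = -60*(7 - 1*5) - ((3 + 16) + 93)² = -60*(7 - 5) - (19 + 93)² = -60*2 - 1*112² = -120 - 1*12544 = -120 - 12544 = -12664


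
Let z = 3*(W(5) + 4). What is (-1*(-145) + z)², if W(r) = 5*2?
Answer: 34969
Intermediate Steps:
W(r) = 10
z = 42 (z = 3*(10 + 4) = 3*14 = 42)
(-1*(-145) + z)² = (-1*(-145) + 42)² = (145 + 42)² = 187² = 34969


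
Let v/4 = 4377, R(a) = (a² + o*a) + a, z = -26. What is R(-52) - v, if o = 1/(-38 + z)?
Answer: -237683/16 ≈ -14855.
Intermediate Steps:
o = -1/64 (o = 1/(-38 - 26) = 1/(-64) = -1/64 ≈ -0.015625)
R(a) = a² + 63*a/64 (R(a) = (a² - a/64) + a = a² + 63*a/64)
v = 17508 (v = 4*4377 = 17508)
R(-52) - v = (1/64)*(-52)*(63 + 64*(-52)) - 1*17508 = (1/64)*(-52)*(63 - 3328) - 17508 = (1/64)*(-52)*(-3265) - 17508 = 42445/16 - 17508 = -237683/16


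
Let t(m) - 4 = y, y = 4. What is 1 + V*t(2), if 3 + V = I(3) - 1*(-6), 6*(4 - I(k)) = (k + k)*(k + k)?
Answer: 9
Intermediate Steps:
I(k) = 4 - 2*k²/3 (I(k) = 4 - (k + k)*(k + k)/6 = 4 - 2*k*2*k/6 = 4 - 2*k²/3)
V = 1 (V = -3 + ((4 - ⅔*3²) - 1*(-6)) = -3 + ((4 - ⅔*9) + 6) = -3 + ((4 - 6) + 6) = -3 + (-2 + 6) = -3 + 4 = 1)
t(m) = 8 (t(m) = 4 + 4 = 8)
1 + V*t(2) = 1 + 1*8 = 1 + 8 = 9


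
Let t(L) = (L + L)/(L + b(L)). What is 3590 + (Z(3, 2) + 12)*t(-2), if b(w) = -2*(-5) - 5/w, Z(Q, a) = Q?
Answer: 25090/7 ≈ 3584.3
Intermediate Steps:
b(w) = 10 - 5/w
t(L) = 2*L/(10 + L - 5/L) (t(L) = (L + L)/(L + (10 - 5/L)) = (2*L)/(10 + L - 5/L) = 2*L/(10 + L - 5/L))
3590 + (Z(3, 2) + 12)*t(-2) = 3590 + (3 + 12)*(2*(-2)²/(-5 + (-2)² + 10*(-2))) = 3590 + 15*(2*4/(-5 + 4 - 20)) = 3590 + 15*(2*4/(-21)) = 3590 + 15*(2*4*(-1/21)) = 3590 + 15*(-8/21) = 3590 - 40/7 = 25090/7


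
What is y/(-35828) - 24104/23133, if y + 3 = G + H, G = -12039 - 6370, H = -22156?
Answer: 18715358/207202281 ≈ 0.090324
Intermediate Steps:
G = -18409
y = -40568 (y = -3 + (-18409 - 22156) = -3 - 40565 = -40568)
y/(-35828) - 24104/23133 = -40568/(-35828) - 24104/23133 = -40568*(-1/35828) - 24104*1/23133 = 10142/8957 - 24104/23133 = 18715358/207202281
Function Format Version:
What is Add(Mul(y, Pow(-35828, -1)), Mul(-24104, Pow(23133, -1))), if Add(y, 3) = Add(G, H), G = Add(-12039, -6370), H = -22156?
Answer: Rational(18715358, 207202281) ≈ 0.090324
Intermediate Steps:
G = -18409
y = -40568 (y = Add(-3, Add(-18409, -22156)) = Add(-3, -40565) = -40568)
Add(Mul(y, Pow(-35828, -1)), Mul(-24104, Pow(23133, -1))) = Add(Mul(-40568, Pow(-35828, -1)), Mul(-24104, Pow(23133, -1))) = Add(Mul(-40568, Rational(-1, 35828)), Mul(-24104, Rational(1, 23133))) = Add(Rational(10142, 8957), Rational(-24104, 23133)) = Rational(18715358, 207202281)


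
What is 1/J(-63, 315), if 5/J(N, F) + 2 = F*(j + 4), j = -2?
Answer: 628/5 ≈ 125.60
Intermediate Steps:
J(N, F) = 5/(-2 + 2*F) (J(N, F) = 5/(-2 + F*(-2 + 4)) = 5/(-2 + F*2) = 5/(-2 + 2*F))
1/J(-63, 315) = 1/(5/(2*(-1 + 315))) = 1/((5/2)/314) = 1/((5/2)*(1/314)) = 1/(5/628) = 628/5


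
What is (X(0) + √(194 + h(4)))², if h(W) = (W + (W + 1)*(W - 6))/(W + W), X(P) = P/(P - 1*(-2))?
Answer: 773/4 ≈ 193.25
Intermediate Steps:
X(P) = P/(2 + P) (X(P) = P/(P + 2) = P/(2 + P))
h(W) = (W + (1 + W)*(-6 + W))/(2*W) (h(W) = (W + (1 + W)*(-6 + W))/((2*W)) = (W + (1 + W)*(-6 + W))*(1/(2*W)) = (W + (1 + W)*(-6 + W))/(2*W))
(X(0) + √(194 + h(4)))² = (0/(2 + 0) + √(194 + (-2 + (½)*4 - 3/4)))² = (0/2 + √(194 + (-2 + 2 - 3*¼)))² = (0*(½) + √(194 + (-2 + 2 - ¾)))² = (0 + √(194 - ¾))² = (0 + √(773/4))² = (0 + √773/2)² = (√773/2)² = 773/4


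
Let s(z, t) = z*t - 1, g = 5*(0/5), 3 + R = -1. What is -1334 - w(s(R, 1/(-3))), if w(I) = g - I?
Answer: -4001/3 ≈ -1333.7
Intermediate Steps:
R = -4 (R = -3 - 1 = -4)
g = 0 (g = 5*(0*(⅕)) = 5*0 = 0)
s(z, t) = -1 + t*z (s(z, t) = t*z - 1 = -1 + t*z)
w(I) = -I (w(I) = 0 - I = -I)
-1334 - w(s(R, 1/(-3))) = -1334 - (-1)*(-1 - 4/(-3)) = -1334 - (-1)*(-1 - ⅓*(-4)) = -1334 - (-1)*(-1 + 4/3) = -1334 - (-1)/3 = -1334 - 1*(-⅓) = -1334 + ⅓ = -4001/3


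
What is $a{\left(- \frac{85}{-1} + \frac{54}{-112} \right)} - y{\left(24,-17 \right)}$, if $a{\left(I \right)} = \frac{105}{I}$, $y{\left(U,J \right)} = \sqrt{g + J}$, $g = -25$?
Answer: $\frac{5880}{4733} - i \sqrt{42} \approx 1.2423 - 6.4807 i$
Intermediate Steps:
$y{\left(U,J \right)} = \sqrt{-25 + J}$
$a{\left(- \frac{85}{-1} + \frac{54}{-112} \right)} - y{\left(24,-17 \right)} = \frac{105}{- \frac{85}{-1} + \frac{54}{-112}} - \sqrt{-25 - 17} = \frac{105}{\left(-85\right) \left(-1\right) + 54 \left(- \frac{1}{112}\right)} - \sqrt{-42} = \frac{105}{85 - \frac{27}{56}} - i \sqrt{42} = \frac{105}{\frac{4733}{56}} - i \sqrt{42} = 105 \cdot \frac{56}{4733} - i \sqrt{42} = \frac{5880}{4733} - i \sqrt{42}$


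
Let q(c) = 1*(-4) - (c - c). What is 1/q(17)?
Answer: -¼ ≈ -0.25000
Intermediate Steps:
q(c) = -4 (q(c) = -4 - 1*0 = -4 + 0 = -4)
1/q(17) = 1/(-4) = -¼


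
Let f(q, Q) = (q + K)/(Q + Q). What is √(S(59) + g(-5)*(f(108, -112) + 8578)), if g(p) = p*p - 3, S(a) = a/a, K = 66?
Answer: √147940730/28 ≈ 434.40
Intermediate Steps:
S(a) = 1
g(p) = -3 + p² (g(p) = p² - 3 = -3 + p²)
f(q, Q) = (66 + q)/(2*Q) (f(q, Q) = (q + 66)/(Q + Q) = (66 + q)/((2*Q)) = (66 + q)*(1/(2*Q)) = (66 + q)/(2*Q))
√(S(59) + g(-5)*(f(108, -112) + 8578)) = √(1 + (-3 + (-5)²)*((½)*(66 + 108)/(-112) + 8578)) = √(1 + (-3 + 25)*((½)*(-1/112)*174 + 8578)) = √(1 + 22*(-87/112 + 8578)) = √(1 + 22*(960649/112)) = √(1 + 10567139/56) = √(10567195/56) = √147940730/28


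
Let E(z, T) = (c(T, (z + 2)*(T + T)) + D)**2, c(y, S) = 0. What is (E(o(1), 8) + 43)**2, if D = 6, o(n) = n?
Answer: 6241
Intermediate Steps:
E(z, T) = 36 (E(z, T) = (0 + 6)**2 = 6**2 = 36)
(E(o(1), 8) + 43)**2 = (36 + 43)**2 = 79**2 = 6241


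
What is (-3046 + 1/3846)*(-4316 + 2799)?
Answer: 17771526055/3846 ≈ 4.6208e+6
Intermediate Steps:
(-3046 + 1/3846)*(-4316 + 2799) = (-3046 + 1/3846)*(-1517) = -11714915/3846*(-1517) = 17771526055/3846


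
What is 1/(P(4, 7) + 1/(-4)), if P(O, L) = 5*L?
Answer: 4/139 ≈ 0.028777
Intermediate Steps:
1/(P(4, 7) + 1/(-4)) = 1/(5*7 + 1/(-4)) = 1/(35 - ¼) = 1/(139/4) = 4/139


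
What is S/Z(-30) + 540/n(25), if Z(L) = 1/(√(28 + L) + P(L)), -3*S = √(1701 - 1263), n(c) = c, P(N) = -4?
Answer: 108/5 + √438*(4 - I*√2)/3 ≈ 49.505 - 9.8658*I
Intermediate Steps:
S = -√438/3 (S = -√(1701 - 1263)/3 = -√438/3 ≈ -6.9762)
Z(L) = 1/(-4 + √(28 + L)) (Z(L) = 1/(√(28 + L) - 4) = 1/(-4 + √(28 + L)))
S/Z(-30) + 540/n(25) = (-√438/3)/(1/(-4 + √(28 - 30))) + 540/25 = (-√438/3)/(1/(-4 + √(-2))) + 540*(1/25) = (-√438/3)/(1/(-4 + I*√2)) + 108/5 = (-√438/3)*(-4 + I*√2) + 108/5 = -√438*(-4 + I*√2)/3 + 108/5 = 108/5 - √438*(-4 + I*√2)/3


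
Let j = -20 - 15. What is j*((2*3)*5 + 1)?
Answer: -1085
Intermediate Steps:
j = -35
j*((2*3)*5 + 1) = -35*((2*3)*5 + 1) = -35*(6*5 + 1) = -35*(30 + 1) = -35*31 = -1085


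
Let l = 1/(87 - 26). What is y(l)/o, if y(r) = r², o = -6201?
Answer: -1/23073921 ≈ -4.3339e-8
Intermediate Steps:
l = 1/61 ≈ 0.016393
y(l)/o = (1/61)²/(-6201) = (1/3721)*(-1/6201) = -1/23073921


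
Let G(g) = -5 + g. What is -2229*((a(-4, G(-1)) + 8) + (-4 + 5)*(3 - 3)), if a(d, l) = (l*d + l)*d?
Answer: 142656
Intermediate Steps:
a(d, l) = d*(l + d*l) (a(d, l) = (d*l + l)*d = (l + d*l)*d = d*(l + d*l))
-2229*((a(-4, G(-1)) + 8) + (-4 + 5)*(3 - 3)) = -2229*((-4*(-5 - 1)*(1 - 4) + 8) + (-4 + 5)*(3 - 3)) = -2229*((-4*(-6)*(-3) + 8) + 1*0) = -2229*((-72 + 8) + 0) = -2229*(-64 + 0) = -2229*(-64) = 142656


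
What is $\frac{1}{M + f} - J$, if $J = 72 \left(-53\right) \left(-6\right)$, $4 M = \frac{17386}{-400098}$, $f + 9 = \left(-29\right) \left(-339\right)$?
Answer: $- \frac{179951487129228}{7859516419} \approx -22896.0$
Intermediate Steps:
$f = 9822$ ($f = -9 - -9831 = -9 + 9831 = 9822$)
$M = - \frac{8693}{800196}$ ($M = \frac{17386 \frac{1}{-400098}}{4} = \frac{17386 \left(- \frac{1}{400098}\right)}{4} = \frac{1}{4} \left(- \frac{8693}{200049}\right) = - \frac{8693}{800196} \approx -0.010864$)
$J = 22896$ ($J = \left(-3816\right) \left(-6\right) = 22896$)
$\frac{1}{M + f} - J = \frac{1}{- \frac{8693}{800196} + 9822} - 22896 = \frac{1}{\frac{7859516419}{800196}} - 22896 = \frac{800196}{7859516419} - 22896 = - \frac{179951487129228}{7859516419}$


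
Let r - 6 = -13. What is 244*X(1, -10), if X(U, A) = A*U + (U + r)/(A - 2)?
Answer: -2318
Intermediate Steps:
r = -7 (r = 6 - 13 = -7)
X(U, A) = A*U + (-7 + U)/(-2 + A) (X(U, A) = A*U + (U - 7)/(A - 2) = A*U + (-7 + U)/(-2 + A))
244*X(1, -10) = 244*((-7 + 1 + 1*(-10)**2 - 2*(-10)*1)/(-2 - 10)) = 244*((-7 + 1 + 1*100 + 20)/(-12)) = 244*(-(-7 + 1 + 100 + 20)/12) = 244*(-1/12*114) = 244*(-19/2) = -2318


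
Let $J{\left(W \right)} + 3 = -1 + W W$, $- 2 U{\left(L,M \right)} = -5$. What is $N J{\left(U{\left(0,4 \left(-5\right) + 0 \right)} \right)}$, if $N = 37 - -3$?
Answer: $90$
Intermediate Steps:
$U{\left(L,M \right)} = \frac{5}{2}$ ($U{\left(L,M \right)} = \left(- \frac{1}{2}\right) \left(-5\right) = \frac{5}{2}$)
$J{\left(W \right)} = -4 + W^{2}$ ($J{\left(W \right)} = -3 + \left(-1 + W W\right) = -3 + \left(-1 + W^{2}\right) = -4 + W^{2}$)
$N = 40$ ($N = 37 + 3 = 40$)
$N J{\left(U{\left(0,4 \left(-5\right) + 0 \right)} \right)} = 40 \left(-4 + \left(\frac{5}{2}\right)^{2}\right) = 40 \left(-4 + \frac{25}{4}\right) = 40 \cdot \frac{9}{4} = 90$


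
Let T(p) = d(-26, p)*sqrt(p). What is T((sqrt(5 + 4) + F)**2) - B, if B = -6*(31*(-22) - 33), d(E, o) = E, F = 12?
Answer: -4680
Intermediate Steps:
T(p) = -26*sqrt(p)
B = 4290 (B = -6*(-682 - 33) = -6*(-715) = 4290)
T((sqrt(5 + 4) + F)**2) - B = -(312 + 26*sqrt(5 + 4)) - 1*4290 = -26*sqrt((sqrt(9) + 12)**2) - 4290 = -26*sqrt((3 + 12)**2) - 4290 = -26*sqrt(15**2) - 4290 = -26*sqrt(225) - 4290 = -26*15 - 4290 = -390 - 4290 = -4680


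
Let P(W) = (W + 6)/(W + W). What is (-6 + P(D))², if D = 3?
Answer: 81/4 ≈ 20.250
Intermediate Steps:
P(W) = (6 + W)/(2*W) (P(W) = (6 + W)/((2*W)) = (6 + W)*(1/(2*W)) = (6 + W)/(2*W))
(-6 + P(D))² = (-6 + (½)*(6 + 3)/3)² = (-6 + (½)*(⅓)*9)² = (-6 + 3/2)² = (-9/2)² = 81/4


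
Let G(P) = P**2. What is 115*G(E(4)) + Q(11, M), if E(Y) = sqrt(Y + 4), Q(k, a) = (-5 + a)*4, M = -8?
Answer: 868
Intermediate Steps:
Q(k, a) = -20 + 4*a
E(Y) = sqrt(4 + Y)
115*G(E(4)) + Q(11, M) = 115*(sqrt(4 + 4))**2 + (-20 + 4*(-8)) = 115*(sqrt(8))**2 + (-20 - 32) = 115*(2*sqrt(2))**2 - 52 = 115*8 - 52 = 920 - 52 = 868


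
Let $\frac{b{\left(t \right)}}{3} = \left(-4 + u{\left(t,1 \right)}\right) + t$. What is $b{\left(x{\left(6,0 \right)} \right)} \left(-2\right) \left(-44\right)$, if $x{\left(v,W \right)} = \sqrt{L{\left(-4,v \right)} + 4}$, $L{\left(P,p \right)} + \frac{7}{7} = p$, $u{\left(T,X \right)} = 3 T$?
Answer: $2112$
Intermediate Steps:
$L{\left(P,p \right)} = -1 + p$
$x{\left(v,W \right)} = \sqrt{3 + v}$ ($x{\left(v,W \right)} = \sqrt{\left(-1 + v\right) + 4} = \sqrt{3 + v}$)
$b{\left(t \right)} = -12 + 12 t$ ($b{\left(t \right)} = 3 \left(\left(-4 + 3 t\right) + t\right) = 3 \left(-4 + 4 t\right) = -12 + 12 t$)
$b{\left(x{\left(6,0 \right)} \right)} \left(-2\right) \left(-44\right) = \left(-12 + 12 \sqrt{3 + 6}\right) \left(-2\right) \left(-44\right) = \left(-12 + 12 \sqrt{9}\right) \left(-2\right) \left(-44\right) = \left(-12 + 12 \cdot 3\right) \left(-2\right) \left(-44\right) = \left(-12 + 36\right) \left(-2\right) \left(-44\right) = 24 \left(-2\right) \left(-44\right) = \left(-48\right) \left(-44\right) = 2112$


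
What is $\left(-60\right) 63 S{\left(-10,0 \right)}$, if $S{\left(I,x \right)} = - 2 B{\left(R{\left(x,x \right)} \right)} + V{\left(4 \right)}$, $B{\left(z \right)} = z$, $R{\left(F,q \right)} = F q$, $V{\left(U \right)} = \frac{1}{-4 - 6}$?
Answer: $378$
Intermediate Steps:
$V{\left(U \right)} = - \frac{1}{10}$ ($V{\left(U \right)} = \frac{1}{-4 - 6} = \frac{1}{-10} = - \frac{1}{10}$)
$S{\left(I,x \right)} = - \frac{1}{10} - 2 x^{2}$ ($S{\left(I,x \right)} = - 2 x x - \frac{1}{10} = - 2 x^{2} - \frac{1}{10} = - \frac{1}{10} - 2 x^{2}$)
$\left(-60\right) 63 S{\left(-10,0 \right)} = \left(-60\right) 63 \left(- \frac{1}{10} - 2 \cdot 0^{2}\right) = - 3780 \left(- \frac{1}{10} - 0\right) = - 3780 \left(- \frac{1}{10} + 0\right) = \left(-3780\right) \left(- \frac{1}{10}\right) = 378$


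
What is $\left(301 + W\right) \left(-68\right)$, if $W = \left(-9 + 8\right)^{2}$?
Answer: $-20536$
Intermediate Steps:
$W = 1$ ($W = \left(-1\right)^{2} = 1$)
$\left(301 + W\right) \left(-68\right) = \left(301 + 1\right) \left(-68\right) = 302 \left(-68\right) = -20536$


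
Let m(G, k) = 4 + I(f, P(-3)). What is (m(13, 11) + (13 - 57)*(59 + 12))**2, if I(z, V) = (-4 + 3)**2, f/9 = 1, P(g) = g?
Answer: 9728161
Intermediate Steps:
f = 9 (f = 9*1 = 9)
I(z, V) = 1 (I(z, V) = (-1)**2 = 1)
m(G, k) = 5 (m(G, k) = 4 + 1 = 5)
(m(13, 11) + (13 - 57)*(59 + 12))**2 = (5 + (13 - 57)*(59 + 12))**2 = (5 - 44*71)**2 = (5 - 3124)**2 = (-3119)**2 = 9728161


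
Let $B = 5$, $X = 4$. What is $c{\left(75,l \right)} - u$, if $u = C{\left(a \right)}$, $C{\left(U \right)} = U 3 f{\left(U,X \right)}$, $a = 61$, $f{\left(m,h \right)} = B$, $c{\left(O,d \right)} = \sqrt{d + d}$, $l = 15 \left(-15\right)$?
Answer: $-915 + 15 i \sqrt{2} \approx -915.0 + 21.213 i$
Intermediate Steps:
$l = -225$
$c{\left(O,d \right)} = \sqrt{2} \sqrt{d}$ ($c{\left(O,d \right)} = \sqrt{2 d} = \sqrt{2} \sqrt{d}$)
$f{\left(m,h \right)} = 5$
$C{\left(U \right)} = 15 U$ ($C{\left(U \right)} = U 3 \cdot 5 = 3 U 5 = 15 U$)
$u = 915$ ($u = 15 \cdot 61 = 915$)
$c{\left(75,l \right)} - u = \sqrt{2} \sqrt{-225} - 915 = \sqrt{2} \cdot 15 i - 915 = 15 i \sqrt{2} - 915 = -915 + 15 i \sqrt{2}$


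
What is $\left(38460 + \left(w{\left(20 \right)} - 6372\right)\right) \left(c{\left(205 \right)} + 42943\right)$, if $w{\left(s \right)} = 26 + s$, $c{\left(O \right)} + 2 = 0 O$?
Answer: $1379866094$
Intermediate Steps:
$c{\left(O \right)} = -2$ ($c{\left(O \right)} = -2 + 0 O = -2 + 0 = -2$)
$\left(38460 + \left(w{\left(20 \right)} - 6372\right)\right) \left(c{\left(205 \right)} + 42943\right) = \left(38460 + \left(\left(26 + 20\right) - 6372\right)\right) \left(-2 + 42943\right) = \left(38460 + \left(46 - 6372\right)\right) 42941 = \left(38460 - 6326\right) 42941 = 32134 \cdot 42941 = 1379866094$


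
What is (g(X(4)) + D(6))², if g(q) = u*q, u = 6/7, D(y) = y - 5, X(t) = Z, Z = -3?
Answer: 121/49 ≈ 2.4694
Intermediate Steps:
X(t) = -3
D(y) = -5 + y
u = 6/7 (u = 6*(⅐) = 6/7 ≈ 0.85714)
g(q) = 6*q/7
(g(X(4)) + D(6))² = ((6/7)*(-3) + (-5 + 6))² = (-18/7 + 1)² = (-11/7)² = 121/49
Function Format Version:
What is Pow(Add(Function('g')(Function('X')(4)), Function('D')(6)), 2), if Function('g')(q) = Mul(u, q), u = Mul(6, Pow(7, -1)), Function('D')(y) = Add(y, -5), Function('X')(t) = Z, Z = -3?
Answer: Rational(121, 49) ≈ 2.4694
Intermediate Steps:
Function('X')(t) = -3
Function('D')(y) = Add(-5, y)
u = Rational(6, 7) (u = Mul(6, Rational(1, 7)) = Rational(6, 7) ≈ 0.85714)
Function('g')(q) = Mul(Rational(6, 7), q)
Pow(Add(Function('g')(Function('X')(4)), Function('D')(6)), 2) = Pow(Add(Mul(Rational(6, 7), -3), Add(-5, 6)), 2) = Pow(Add(Rational(-18, 7), 1), 2) = Pow(Rational(-11, 7), 2) = Rational(121, 49)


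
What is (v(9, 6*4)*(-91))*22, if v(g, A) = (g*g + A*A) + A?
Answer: -1363362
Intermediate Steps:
v(g, A) = A + A**2 + g**2 (v(g, A) = (g**2 + A**2) + A = (A**2 + g**2) + A = A + A**2 + g**2)
(v(9, 6*4)*(-91))*22 = ((6*4 + (6*4)**2 + 9**2)*(-91))*22 = ((24 + 24**2 + 81)*(-91))*22 = ((24 + 576 + 81)*(-91))*22 = (681*(-91))*22 = -61971*22 = -1363362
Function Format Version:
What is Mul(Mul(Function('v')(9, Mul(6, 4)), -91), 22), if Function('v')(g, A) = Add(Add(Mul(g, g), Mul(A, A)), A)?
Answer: -1363362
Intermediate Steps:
Function('v')(g, A) = Add(A, Pow(A, 2), Pow(g, 2)) (Function('v')(g, A) = Add(Add(Pow(g, 2), Pow(A, 2)), A) = Add(Add(Pow(A, 2), Pow(g, 2)), A) = Add(A, Pow(A, 2), Pow(g, 2)))
Mul(Mul(Function('v')(9, Mul(6, 4)), -91), 22) = Mul(Mul(Add(Mul(6, 4), Pow(Mul(6, 4), 2), Pow(9, 2)), -91), 22) = Mul(Mul(Add(24, Pow(24, 2), 81), -91), 22) = Mul(Mul(Add(24, 576, 81), -91), 22) = Mul(Mul(681, -91), 22) = Mul(-61971, 22) = -1363362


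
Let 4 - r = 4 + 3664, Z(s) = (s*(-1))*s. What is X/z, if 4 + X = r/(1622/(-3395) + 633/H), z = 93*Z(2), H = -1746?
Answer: -18641803/1591881 ≈ -11.711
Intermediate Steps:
Z(s) = -s² (Z(s) = (-s)*s = -s²)
r = -3664 (r = 4 - (4 + 3664) = 4 - 1*3668 = 4 - 3668 = -3664)
z = -372 (z = 93*(-1*2²) = 93*(-1*4) = 93*(-4) = -372)
X = 74567212/17117 (X = -4 - 3664/(1622/(-3395) + 633/(-1746)) = -4 - 3664/(1622*(-1/3395) + 633*(-1/1746)) = -4 - 3664/(-1622/3395 - 211/582) = -4 - 3664/(-17117/20370) = -4 - 3664*(-20370/17117) = -4 + 74635680/17117 = 74567212/17117 ≈ 4356.3)
X/z = (74567212/17117)/(-372) = (74567212/17117)*(-1/372) = -18641803/1591881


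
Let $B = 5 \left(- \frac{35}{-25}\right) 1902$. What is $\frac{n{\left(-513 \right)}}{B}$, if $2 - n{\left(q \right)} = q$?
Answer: $\frac{515}{13314} \approx 0.038681$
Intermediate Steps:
$n{\left(q \right)} = 2 - q$
$B = 13314$ ($B = 5 \left(\left(-35\right) \left(- \frac{1}{25}\right)\right) 1902 = 5 \cdot \frac{7}{5} \cdot 1902 = 7 \cdot 1902 = 13314$)
$\frac{n{\left(-513 \right)}}{B} = \frac{2 - -513}{13314} = \left(2 + 513\right) \frac{1}{13314} = 515 \cdot \frac{1}{13314} = \frac{515}{13314}$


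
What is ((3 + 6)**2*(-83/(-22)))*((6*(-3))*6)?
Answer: -363042/11 ≈ -33004.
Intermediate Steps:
((3 + 6)**2*(-83/(-22)))*((6*(-3))*6) = (9**2*(-83*(-1/22)))*(-18*6) = (81*(83/22))*(-108) = (6723/22)*(-108) = -363042/11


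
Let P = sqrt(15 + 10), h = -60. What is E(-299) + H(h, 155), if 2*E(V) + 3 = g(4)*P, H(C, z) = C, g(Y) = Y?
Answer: -103/2 ≈ -51.500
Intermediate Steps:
P = 5 (P = sqrt(25) = 5)
E(V) = 17/2 (E(V) = -3/2 + (4*5)/2 = -3/2 + (1/2)*20 = -3/2 + 10 = 17/2)
E(-299) + H(h, 155) = 17/2 - 60 = -103/2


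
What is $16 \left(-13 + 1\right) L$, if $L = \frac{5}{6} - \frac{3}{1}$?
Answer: $416$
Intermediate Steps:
$L = - \frac{13}{6}$ ($L = 5 \cdot \frac{1}{6} - 3 = \frac{5}{6} - 3 = - \frac{13}{6} \approx -2.1667$)
$16 \left(-13 + 1\right) L = 16 \left(-13 + 1\right) \left(- \frac{13}{6}\right) = 16 \left(-12\right) \left(- \frac{13}{6}\right) = \left(-192\right) \left(- \frac{13}{6}\right) = 416$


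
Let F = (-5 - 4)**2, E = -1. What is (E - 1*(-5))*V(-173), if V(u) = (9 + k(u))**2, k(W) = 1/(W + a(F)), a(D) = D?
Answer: 683929/2116 ≈ 323.22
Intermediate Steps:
F = 81 (F = (-9)**2 = 81)
k(W) = 1/(81 + W) (k(W) = 1/(W + 81) = 1/(81 + W))
V(u) = (9 + 1/(81 + u))**2
(E - 1*(-5))*V(-173) = (-1 - 1*(-5))*((730 + 9*(-173))**2/(81 - 173)**2) = (-1 + 5)*((730 - 1557)**2/(-92)**2) = 4*((1/8464)*(-827)**2) = 4*((1/8464)*683929) = 4*(683929/8464) = 683929/2116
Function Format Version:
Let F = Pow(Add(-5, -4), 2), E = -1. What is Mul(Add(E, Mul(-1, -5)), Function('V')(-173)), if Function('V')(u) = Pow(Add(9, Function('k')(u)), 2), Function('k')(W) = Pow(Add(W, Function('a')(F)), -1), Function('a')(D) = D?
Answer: Rational(683929, 2116) ≈ 323.22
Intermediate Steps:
F = 81 (F = Pow(-9, 2) = 81)
Function('k')(W) = Pow(Add(81, W), -1) (Function('k')(W) = Pow(Add(W, 81), -1) = Pow(Add(81, W), -1))
Function('V')(u) = Pow(Add(9, Pow(Add(81, u), -1)), 2)
Mul(Add(E, Mul(-1, -5)), Function('V')(-173)) = Mul(Add(-1, Mul(-1, -5)), Mul(Pow(Add(81, -173), -2), Pow(Add(730, Mul(9, -173)), 2))) = Mul(Add(-1, 5), Mul(Pow(-92, -2), Pow(Add(730, -1557), 2))) = Mul(4, Mul(Rational(1, 8464), Pow(-827, 2))) = Mul(4, Mul(Rational(1, 8464), 683929)) = Mul(4, Rational(683929, 8464)) = Rational(683929, 2116)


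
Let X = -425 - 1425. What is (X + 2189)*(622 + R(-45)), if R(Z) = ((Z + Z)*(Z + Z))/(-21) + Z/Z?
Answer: 563079/7 ≈ 80440.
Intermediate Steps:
X = -1850
R(Z) = 1 - 4*Z²/21 (R(Z) = ((2*Z)*(2*Z))*(-1/21) + 1 = (4*Z²)*(-1/21) + 1 = -4*Z²/21 + 1 = 1 - 4*Z²/21)
(X + 2189)*(622 + R(-45)) = (-1850 + 2189)*(622 + (1 - 4/21*(-45)²)) = 339*(622 + (1 - 4/21*2025)) = 339*(622 + (1 - 2700/7)) = 339*(622 - 2693/7) = 339*(1661/7) = 563079/7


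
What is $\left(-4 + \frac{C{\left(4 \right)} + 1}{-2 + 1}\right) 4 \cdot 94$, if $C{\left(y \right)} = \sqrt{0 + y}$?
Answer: $-2632$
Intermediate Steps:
$C{\left(y \right)} = \sqrt{y}$
$\left(-4 + \frac{C{\left(4 \right)} + 1}{-2 + 1}\right) 4 \cdot 94 = \left(-4 + \frac{\sqrt{4} + 1}{-2 + 1}\right) 4 \cdot 94 = \left(-4 + \frac{2 + 1}{-1}\right) 4 \cdot 94 = \left(-4 + 3 \left(-1\right)\right) 4 \cdot 94 = \left(-4 - 3\right) 4 \cdot 94 = \left(-7\right) 4 \cdot 94 = \left(-28\right) 94 = -2632$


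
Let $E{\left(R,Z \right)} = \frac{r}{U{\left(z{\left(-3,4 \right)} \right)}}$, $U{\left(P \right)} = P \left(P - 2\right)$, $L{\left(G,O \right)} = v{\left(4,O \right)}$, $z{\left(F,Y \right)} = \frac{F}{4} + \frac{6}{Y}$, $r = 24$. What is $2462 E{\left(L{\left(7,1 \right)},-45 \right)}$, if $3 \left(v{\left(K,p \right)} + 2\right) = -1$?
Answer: $- \frac{315136}{5} \approx -63027.0$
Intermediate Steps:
$z{\left(F,Y \right)} = \frac{6}{Y} + \frac{F}{4}$ ($z{\left(F,Y \right)} = F \frac{1}{4} + \frac{6}{Y} = \frac{F}{4} + \frac{6}{Y} = \frac{6}{Y} + \frac{F}{4}$)
$v{\left(K,p \right)} = - \frac{7}{3}$ ($v{\left(K,p \right)} = -2 + \frac{1}{3} \left(-1\right) = -2 - \frac{1}{3} = - \frac{7}{3}$)
$L{\left(G,O \right)} = - \frac{7}{3}$
$U{\left(P \right)} = P \left(-2 + P\right)$
$E{\left(R,Z \right)} = - \frac{128}{5}$ ($E{\left(R,Z \right)} = \frac{24}{\left(\frac{6}{4} + \frac{1}{4} \left(-3\right)\right) \left(-2 + \left(\frac{6}{4} + \frac{1}{4} \left(-3\right)\right)\right)} = \frac{24}{\left(6 \cdot \frac{1}{4} - \frac{3}{4}\right) \left(-2 + \left(6 \cdot \frac{1}{4} - \frac{3}{4}\right)\right)} = \frac{24}{\left(\frac{3}{2} - \frac{3}{4}\right) \left(-2 + \left(\frac{3}{2} - \frac{3}{4}\right)\right)} = \frac{24}{\frac{3}{4} \left(-2 + \frac{3}{4}\right)} = \frac{24}{\frac{3}{4} \left(- \frac{5}{4}\right)} = \frac{24}{- \frac{15}{16}} = 24 \left(- \frac{16}{15}\right) = - \frac{128}{5}$)
$2462 E{\left(L{\left(7,1 \right)},-45 \right)} = 2462 \left(- \frac{128}{5}\right) = - \frac{315136}{5}$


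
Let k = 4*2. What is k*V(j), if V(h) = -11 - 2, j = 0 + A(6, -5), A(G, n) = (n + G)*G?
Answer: -104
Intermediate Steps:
k = 8
A(G, n) = G*(G + n) (A(G, n) = (G + n)*G = G*(G + n))
j = 6 (j = 0 + 6*(6 - 5) = 0 + 6*1 = 0 + 6 = 6)
V(h) = -13
k*V(j) = 8*(-13) = -104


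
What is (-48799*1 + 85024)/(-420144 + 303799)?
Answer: -7245/23269 ≈ -0.31136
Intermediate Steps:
(-48799*1 + 85024)/(-420144 + 303799) = (-48799 + 85024)/(-116345) = 36225*(-1/116345) = -7245/23269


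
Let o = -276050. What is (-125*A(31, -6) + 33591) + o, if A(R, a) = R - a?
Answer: -247084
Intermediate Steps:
(-125*A(31, -6) + 33591) + o = (-125*(31 - 1*(-6)) + 33591) - 276050 = (-125*(31 + 6) + 33591) - 276050 = (-125*37 + 33591) - 276050 = (-4625 + 33591) - 276050 = 28966 - 276050 = -247084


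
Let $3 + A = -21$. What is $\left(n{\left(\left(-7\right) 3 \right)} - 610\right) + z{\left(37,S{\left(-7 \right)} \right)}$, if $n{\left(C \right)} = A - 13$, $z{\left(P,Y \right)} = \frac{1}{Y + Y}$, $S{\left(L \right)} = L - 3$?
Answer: $- \frac{12941}{20} \approx -647.05$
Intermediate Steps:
$A = -24$ ($A = -3 - 21 = -24$)
$S{\left(L \right)} = -3 + L$
$z{\left(P,Y \right)} = \frac{1}{2 Y}$
$n{\left(C \right)} = -37$ ($n{\left(C \right)} = -24 - 13 = -37$)
$\left(n{\left(\left(-7\right) 3 \right)} - 610\right) + z{\left(37,S{\left(-7 \right)} \right)} = \left(-37 - 610\right) + \frac{1}{2 \left(-3 - 7\right)} = -647 + \frac{1}{2 \left(-10\right)} = -647 + \frac{1}{2} \left(- \frac{1}{10}\right) = -647 - \frac{1}{20} = - \frac{12941}{20}$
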